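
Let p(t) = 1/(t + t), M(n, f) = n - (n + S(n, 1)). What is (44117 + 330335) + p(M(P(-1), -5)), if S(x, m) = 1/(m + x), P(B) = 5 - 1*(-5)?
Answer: 748893/2 ≈ 3.7445e+5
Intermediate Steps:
P(B) = 10 (P(B) = 5 + 5 = 10)
M(n, f) = -1/(1 + n) (M(n, f) = n - (n + 1/(1 + n)) = n + (-n - 1/(1 + n)) = -1/(1 + n))
p(t) = 1/(2*t)
(44117 + 330335) + p(M(P(-1), -5)) = (44117 + 330335) + 1/(2*((-1/(1 + 10)))) = 374452 + 1/(2*((-1/11))) = 374452 + 1/(2*((-1*1/11))) = 374452 + 1/(2*(-1/11)) = 374452 + (½)*(-11) = 374452 - 11/2 = 748893/2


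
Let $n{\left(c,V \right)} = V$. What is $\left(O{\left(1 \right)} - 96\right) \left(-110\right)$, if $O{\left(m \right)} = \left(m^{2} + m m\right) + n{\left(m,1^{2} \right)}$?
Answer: $10230$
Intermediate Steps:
$O{\left(m \right)} = 1 + 2 m^{2}$ ($O{\left(m \right)} = \left(m^{2} + m m\right) + 1^{2} = \left(m^{2} + m^{2}\right) + 1 = 2 m^{2} + 1 = 1 + 2 m^{2}$)
$\left(O{\left(1 \right)} - 96\right) \left(-110\right) = \left(\left(1 + 2 \cdot 1^{2}\right) - 96\right) \left(-110\right) = \left(\left(1 + 2 \cdot 1\right) - 96\right) \left(-110\right) = \left(\left(1 + 2\right) - 96\right) \left(-110\right) = \left(3 - 96\right) \left(-110\right) = \left(-93\right) \left(-110\right) = 10230$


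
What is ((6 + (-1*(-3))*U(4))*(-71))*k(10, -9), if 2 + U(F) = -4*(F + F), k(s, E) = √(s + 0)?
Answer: 6816*√10 ≈ 21554.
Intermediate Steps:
k(s, E) = √s
U(F) = -2 - 8*F (U(F) = -2 - 4*(F + F) = -2 - 8*F)
((6 + (-1*(-3))*U(4))*(-71))*k(10, -9) = ((6 + (-1*(-3))*(-2 - 8*4))*(-71))*√10 = ((6 + 3*(-2 - 32))*(-71))*√10 = ((6 + 3*(-34))*(-71))*√10 = ((6 - 102)*(-71))*√10 = (-96*(-71))*√10 = 6816*√10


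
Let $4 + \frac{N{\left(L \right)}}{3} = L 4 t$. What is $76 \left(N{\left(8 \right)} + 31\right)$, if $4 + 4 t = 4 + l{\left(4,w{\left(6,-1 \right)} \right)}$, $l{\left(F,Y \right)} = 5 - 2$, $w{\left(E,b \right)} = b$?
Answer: $6916$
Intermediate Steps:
$l{\left(F,Y \right)} = 3$
$t = \frac{3}{4}$ ($t = -1 + \frac{4 + 3}{4} = -1 + \frac{1}{4} \cdot 7 = -1 + \frac{7}{4} = \frac{3}{4} \approx 0.75$)
$N{\left(L \right)} = -12 + 9 L$ ($N{\left(L \right)} = -12 + 3 L 4 \cdot \frac{3}{4} = -12 + 3 \cdot 4 L \frac{3}{4} = -12 + 3 \cdot 3 L = -12 + 9 L$)
$76 \left(N{\left(8 \right)} + 31\right) = 76 \left(\left(-12 + 9 \cdot 8\right) + 31\right) = 76 \left(\left(-12 + 72\right) + 31\right) = 76 \left(60 + 31\right) = 76 \cdot 91 = 6916$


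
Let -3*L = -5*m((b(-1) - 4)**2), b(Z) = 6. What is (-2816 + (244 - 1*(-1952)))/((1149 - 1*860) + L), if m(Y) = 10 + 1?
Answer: -930/461 ≈ -2.0174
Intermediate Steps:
m(Y) = 11
L = 55/3 (L = -(-5)*11/3 = -1/3*(-55) = 55/3 ≈ 18.333)
(-2816 + (244 - 1*(-1952)))/((1149 - 1*860) + L) = (-2816 + (244 - 1*(-1952)))/((1149 - 1*860) + 55/3) = (-2816 + (244 + 1952))/((1149 - 860) + 55/3) = (-2816 + 2196)/(289 + 55/3) = -620/922/3 = -620*3/922 = -930/461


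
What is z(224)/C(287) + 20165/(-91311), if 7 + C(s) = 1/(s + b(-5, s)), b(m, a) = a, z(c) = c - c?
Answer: -20165/91311 ≈ -0.22084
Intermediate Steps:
z(c) = 0
C(s) = -7 + 1/(2*s) (C(s) = -7 + 1/(s + s) = -7 + 1/(2*s))
z(224)/C(287) + 20165/(-91311) = 0/(-7 + (1/2)/287) + 20165/(-91311) = 0/(-7 + (1/2)*(1/287)) + 20165*(-1/91311) = 0/(-7 + 1/574) - 20165/91311 = 0/(-4017/574) - 20165/91311 = 0*(-574/4017) - 20165/91311 = 0 - 20165/91311 = -20165/91311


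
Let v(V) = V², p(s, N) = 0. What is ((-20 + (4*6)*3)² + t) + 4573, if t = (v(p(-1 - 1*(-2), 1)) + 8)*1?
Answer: 7285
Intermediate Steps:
t = 8 (t = (0² + 8)*1 = (0 + 8)*1 = 8*1 = 8)
((-20 + (4*6)*3)² + t) + 4573 = ((-20 + (4*6)*3)² + 8) + 4573 = ((-20 + 24*3)² + 8) + 4573 = ((-20 + 72)² + 8) + 4573 = (52² + 8) + 4573 = (2704 + 8) + 4573 = 2712 + 4573 = 7285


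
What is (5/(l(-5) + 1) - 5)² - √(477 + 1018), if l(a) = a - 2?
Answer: 1225/36 - √1495 ≈ -4.6375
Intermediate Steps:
l(a) = -2 + a
(5/(l(-5) + 1) - 5)² - √(477 + 1018) = (5/((-2 - 5) + 1) - 5)² - √(477 + 1018) = (5/(-7 + 1) - 5)² - √1495 = (5/(-6) - 5)² - √1495 = (-⅙*5 - 5)² - √1495 = (-⅚ - 5)² - √1495 = (-35/6)² - √1495 = 1225/36 - √1495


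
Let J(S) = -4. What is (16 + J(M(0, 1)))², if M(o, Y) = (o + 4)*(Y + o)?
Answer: 144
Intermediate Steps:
M(o, Y) = (4 + o)*(Y + o)
(16 + J(M(0, 1)))² = (16 - 4)² = 12² = 144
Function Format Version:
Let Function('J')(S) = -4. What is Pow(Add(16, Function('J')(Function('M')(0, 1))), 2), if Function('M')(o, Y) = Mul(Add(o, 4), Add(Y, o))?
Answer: 144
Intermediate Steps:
Function('M')(o, Y) = Mul(Add(4, o), Add(Y, o))
Pow(Add(16, Function('J')(Function('M')(0, 1))), 2) = Pow(Add(16, -4), 2) = Pow(12, 2) = 144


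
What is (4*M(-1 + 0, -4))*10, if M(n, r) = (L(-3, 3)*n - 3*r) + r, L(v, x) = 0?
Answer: 320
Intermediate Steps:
M(n, r) = -2*r (M(n, r) = (0*n - 3*r) + r = (0 - 3*r) + r = -3*r + r = -2*r)
(4*M(-1 + 0, -4))*10 = (4*(-2*(-4)))*10 = (4*8)*10 = 32*10 = 320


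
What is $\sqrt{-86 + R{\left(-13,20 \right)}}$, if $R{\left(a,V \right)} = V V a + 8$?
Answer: $i \sqrt{5278} \approx 72.65 i$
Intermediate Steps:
$R{\left(a,V \right)} = 8 + a V^{2}$ ($R{\left(a,V \right)} = V^{2} a + 8 = a V^{2} + 8 = 8 + a V^{2}$)
$\sqrt{-86 + R{\left(-13,20 \right)}} = \sqrt{-86 + \left(8 - 13 \cdot 20^{2}\right)} = \sqrt{-86 + \left(8 - 5200\right)} = \sqrt{-86 - 5192} = \sqrt{-5278} = i \sqrt{5278}$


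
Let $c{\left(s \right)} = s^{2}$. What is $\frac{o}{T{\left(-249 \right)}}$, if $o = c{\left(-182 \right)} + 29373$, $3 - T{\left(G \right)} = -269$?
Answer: $\frac{62497}{272} \approx 229.77$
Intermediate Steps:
$T{\left(G \right)} = 272$ ($T{\left(G \right)} = 3 - -269 = 3 + 269 = 272$)
$o = 62497$ ($o = \left(-182\right)^{2} + 29373 = 33124 + 29373 = 62497$)
$\frac{o}{T{\left(-249 \right)}} = \frac{62497}{272}$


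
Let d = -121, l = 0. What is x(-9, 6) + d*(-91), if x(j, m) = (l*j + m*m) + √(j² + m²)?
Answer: 11047 + 3*√13 ≈ 11058.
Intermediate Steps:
x(j, m) = m² + √(j² + m²) (x(j, m) = (0*j + m*m) + √(j² + m²) = (0 + m²) + √(j² + m²) = m² + √(j² + m²))
x(-9, 6) + d*(-91) = (6² + √((-9)² + 6²)) - 121*(-91) = (36 + √(81 + 36)) + 11011 = (36 + √117) + 11011 = (36 + 3*√13) + 11011 = 11047 + 3*√13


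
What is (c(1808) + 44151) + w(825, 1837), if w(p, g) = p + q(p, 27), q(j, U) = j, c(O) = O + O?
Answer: 49417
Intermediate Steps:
c(O) = 2*O
w(p, g) = 2*p (w(p, g) = p + p = 2*p)
(c(1808) + 44151) + w(825, 1837) = (2*1808 + 44151) + 2*825 = (3616 + 44151) + 1650 = 47767 + 1650 = 49417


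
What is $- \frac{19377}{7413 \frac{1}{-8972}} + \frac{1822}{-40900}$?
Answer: $\frac{1185078275519}{50531950} \approx 23452.0$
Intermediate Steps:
$- \frac{19377}{7413 \frac{1}{-8972}} + \frac{1822}{-40900} = - \frac{19377}{7413 \left(- \frac{1}{8972}\right)} + 1822 \left(- \frac{1}{40900}\right) = - \frac{19377}{- \frac{7413}{8972}} - \frac{911}{20450} = \left(-19377\right) \left(- \frac{8972}{7413}\right) - \frac{911}{20450} = \frac{57950148}{2471} - \frac{911}{20450} = \frac{1185078275519}{50531950}$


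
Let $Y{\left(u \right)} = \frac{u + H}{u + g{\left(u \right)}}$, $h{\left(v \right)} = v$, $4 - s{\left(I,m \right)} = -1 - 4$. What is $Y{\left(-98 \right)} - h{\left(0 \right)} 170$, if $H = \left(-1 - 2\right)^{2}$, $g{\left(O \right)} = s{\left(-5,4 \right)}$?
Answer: $1$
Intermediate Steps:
$s{\left(I,m \right)} = 9$ ($s{\left(I,m \right)} = 4 - \left(-1 - 4\right) = 4 - -5 = 4 + 5 = 9$)
$g{\left(O \right)} = 9$
$H = 9$ ($H = \left(-3\right)^{2} = 9$)
$Y{\left(u \right)} = 1$ ($Y{\left(u \right)} = \frac{u + 9}{u + 9} = \frac{9 + u}{9 + u} = 1$)
$Y{\left(-98 \right)} - h{\left(0 \right)} 170 = 1 - 0 \cdot 170 = 1 - 0 = 1 + 0 = 1$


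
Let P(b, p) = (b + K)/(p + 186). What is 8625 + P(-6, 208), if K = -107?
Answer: 3398137/394 ≈ 8624.7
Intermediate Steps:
P(b, p) = (-107 + b)/(186 + p) (P(b, p) = (b - 107)/(p + 186) = (-107 + b)/(186 + p))
8625 + P(-6, 208) = 8625 + (-107 - 6)/(186 + 208) = 8625 - 113/394 = 3398137/394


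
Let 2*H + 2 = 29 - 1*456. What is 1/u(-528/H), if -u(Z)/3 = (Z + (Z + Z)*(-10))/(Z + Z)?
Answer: 2/57 ≈ 0.035088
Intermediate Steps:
H = -429/2 (H = -1 + (29 - 1*456)/2 = -1 + (29 - 456)/2 = -1 + (½)*(-427) = -1 - 427/2 = -429/2 ≈ -214.50)
u(Z) = 57/2 (u(Z) = -3*(Z + (Z + Z)*(-10))/(Z + Z) = -3*(Z + (2*Z)*(-10))/(2*Z) = -3*(Z - 20*Z)*1/(2*Z) = -3*(-19*Z)*1/(2*Z) = -3*(-19/2) = 57/2)
1/u(-528/H) = 1/(57/2) = 2/57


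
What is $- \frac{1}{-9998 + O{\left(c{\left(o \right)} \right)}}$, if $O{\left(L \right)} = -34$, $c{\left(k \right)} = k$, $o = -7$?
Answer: $\frac{1}{10032} \approx 9.9681 \cdot 10^{-5}$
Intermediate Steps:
$- \frac{1}{-9998 + O{\left(c{\left(o \right)} \right)}} = - \frac{1}{-9998 - 34} = - \frac{1}{-10032} = \left(-1\right) \left(- \frac{1}{10032}\right) = \frac{1}{10032}$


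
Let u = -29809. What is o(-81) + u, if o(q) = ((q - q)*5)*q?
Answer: -29809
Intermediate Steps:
o(q) = 0 (o(q) = (0*5)*q = 0*q = 0)
o(-81) + u = 0 - 29809 = -29809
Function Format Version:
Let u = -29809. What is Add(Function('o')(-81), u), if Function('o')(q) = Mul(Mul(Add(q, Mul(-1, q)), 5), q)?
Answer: -29809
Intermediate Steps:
Function('o')(q) = 0 (Function('o')(q) = Mul(Mul(0, 5), q) = Mul(0, q) = 0)
Add(Function('o')(-81), u) = Add(0, -29809) = -29809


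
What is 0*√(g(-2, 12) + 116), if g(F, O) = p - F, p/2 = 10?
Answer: 0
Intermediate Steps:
p = 20 (p = 2*10 = 20)
g(F, O) = 20 - F
0*√(g(-2, 12) + 116) = 0*√((20 - 1*(-2)) + 116) = 0*√((20 + 2) + 116) = 0*√(22 + 116) = 0*√138 = 0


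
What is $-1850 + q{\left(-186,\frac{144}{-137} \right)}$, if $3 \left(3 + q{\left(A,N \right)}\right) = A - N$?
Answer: $- \frac{262307}{137} \approx -1914.7$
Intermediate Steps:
$q{\left(A,N \right)} = -3 - \frac{N}{3} + \frac{A}{3}$ ($q{\left(A,N \right)} = -3 + \frac{A - N}{3} = -3 + \left(- \frac{N}{3} + \frac{A}{3}\right) = -3 - \frac{N}{3} + \frac{A}{3}$)
$-1850 + q{\left(-186,\frac{144}{-137} \right)} = -1850 - \left(65 + \frac{1}{3} \cdot 144 \frac{1}{-137}\right) = -1850 - \left(65 + \frac{1}{3} \cdot 144 \left(- \frac{1}{137}\right)\right) = -1850 - \frac{8857}{137} = - \frac{262307}{137}$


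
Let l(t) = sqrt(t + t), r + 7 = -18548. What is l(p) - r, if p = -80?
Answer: 18555 + 4*I*sqrt(10) ≈ 18555.0 + 12.649*I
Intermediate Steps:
r = -18555 (r = -7 - 18548 = -18555)
l(t) = sqrt(2)*sqrt(t) (l(t) = sqrt(2*t) = sqrt(2)*sqrt(t))
l(p) - r = sqrt(2)*sqrt(-80) - 1*(-18555) = sqrt(2)*(4*I*sqrt(5)) + 18555 = 4*I*sqrt(10) + 18555 = 18555 + 4*I*sqrt(10)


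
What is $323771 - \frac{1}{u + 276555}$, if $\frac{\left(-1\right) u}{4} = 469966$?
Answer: $\frac{519104958240}{1603309} \approx 3.2377 \cdot 10^{5}$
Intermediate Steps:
$u = -1879864$ ($u = \left(-4\right) 469966 = -1879864$)
$323771 - \frac{1}{u + 276555} = 323771 - \frac{1}{-1879864 + 276555} = 323771 - \frac{1}{-1603309} = 323771 - - \frac{1}{1603309} = 323771 + \frac{1}{1603309} = \frac{519104958240}{1603309}$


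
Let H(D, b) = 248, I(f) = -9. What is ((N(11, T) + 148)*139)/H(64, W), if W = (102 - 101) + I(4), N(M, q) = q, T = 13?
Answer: 22379/248 ≈ 90.238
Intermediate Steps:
W = -8 (W = (102 - 101) - 9 = 1 - 9 = -8)
((N(11, T) + 148)*139)/H(64, W) = ((13 + 148)*139)/248 = (161*139)*(1/248) = 22379*(1/248) = 22379/248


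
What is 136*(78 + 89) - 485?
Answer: 22227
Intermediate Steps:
136*(78 + 89) - 485 = 136*167 - 485 = 22712 - 485 = 22227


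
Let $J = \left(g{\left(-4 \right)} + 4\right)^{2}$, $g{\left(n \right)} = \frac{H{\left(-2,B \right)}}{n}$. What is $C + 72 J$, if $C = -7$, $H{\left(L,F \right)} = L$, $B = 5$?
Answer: $1451$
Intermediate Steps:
$g{\left(n \right)} = - \frac{2}{n}$
$J = \frac{81}{4}$ ($J = \left(- \frac{2}{-4} + 4\right)^{2} = \left(\left(-2\right) \left(- \frac{1}{4}\right) + 4\right)^{2} = \left(\frac{1}{2} + 4\right)^{2} = \left(\frac{9}{2}\right)^{2} = \frac{81}{4} \approx 20.25$)
$C + 72 J = -7 + 72 \cdot \frac{81}{4} = -7 + 1458 = 1451$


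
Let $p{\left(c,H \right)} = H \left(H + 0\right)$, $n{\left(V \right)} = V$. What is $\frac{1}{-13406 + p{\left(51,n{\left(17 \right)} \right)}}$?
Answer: $- \frac{1}{13117} \approx -7.6237 \cdot 10^{-5}$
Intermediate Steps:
$p{\left(c,H \right)} = H^{2}$ ($p{\left(c,H \right)} = H H = H^{2}$)
$\frac{1}{-13406 + p{\left(51,n{\left(17 \right)} \right)}} = \frac{1}{-13406 + 17^{2}} = \frac{1}{-13406 + 289} = \frac{1}{-13117} = - \frac{1}{13117}$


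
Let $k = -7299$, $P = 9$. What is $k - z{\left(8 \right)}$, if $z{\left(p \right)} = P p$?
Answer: $-7371$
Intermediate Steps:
$z{\left(p \right)} = 9 p$
$k - z{\left(8 \right)} = -7299 - 9 \cdot 8 = -7299 - 72 = -7371$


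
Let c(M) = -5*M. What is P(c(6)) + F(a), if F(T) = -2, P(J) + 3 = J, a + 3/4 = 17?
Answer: -35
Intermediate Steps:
a = 65/4 (a = -¾ + 17 = 65/4 ≈ 16.250)
P(J) = -3 + J
P(c(6)) + F(a) = (-3 - 5*6) - 2 = (-3 - 30) - 2 = -33 - 2 = -35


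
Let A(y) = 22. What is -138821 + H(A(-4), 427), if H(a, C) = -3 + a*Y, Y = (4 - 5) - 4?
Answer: -138934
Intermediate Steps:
Y = -5 (Y = -1 - 4 = -5)
H(a, C) = -3 - 5*a (H(a, C) = -3 + a*(-5) = -3 - 5*a)
-138821 + H(A(-4), 427) = -138821 + (-3 - 5*22) = -138821 + (-3 - 110) = -138821 - 113 = -138934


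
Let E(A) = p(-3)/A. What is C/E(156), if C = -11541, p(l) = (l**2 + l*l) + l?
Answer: -600132/5 ≈ -1.2003e+5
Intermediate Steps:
p(l) = l + 2*l**2 (p(l) = (l**2 + l**2) + l = 2*l**2 + l = l + 2*l**2)
E(A) = 15/A (E(A) = (-3*(1 + 2*(-3)))/A = (-3*(1 - 6))/A = (-3*(-5))/A = 15/A)
C/E(156) = -11541/(15/156) = -11541/(15*(1/156)) = -11541/5/52 = -11541*52/5 = -600132/5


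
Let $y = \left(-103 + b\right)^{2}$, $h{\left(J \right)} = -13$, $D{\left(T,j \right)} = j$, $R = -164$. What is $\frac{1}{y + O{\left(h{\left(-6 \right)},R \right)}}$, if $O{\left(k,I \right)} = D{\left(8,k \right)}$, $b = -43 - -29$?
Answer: $\frac{1}{13676} \approx 7.3121 \cdot 10^{-5}$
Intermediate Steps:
$b = -14$ ($b = -43 + 29 = -14$)
$O{\left(k,I \right)} = k$
$y = 13689$ ($y = \left(-103 - 14\right)^{2} = \left(-117\right)^{2} = 13689$)
$\frac{1}{y + O{\left(h{\left(-6 \right)},R \right)}} = \frac{1}{13689 - 13} = \frac{1}{13676}$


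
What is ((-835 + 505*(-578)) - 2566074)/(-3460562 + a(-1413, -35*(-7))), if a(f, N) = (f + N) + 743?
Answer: 2858799/3460987 ≈ 0.82601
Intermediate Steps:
a(f, N) = 743 + N + f (a(f, N) = (N + f) + 743 = 743 + N + f)
((-835 + 505*(-578)) - 2566074)/(-3460562 + a(-1413, -35*(-7))) = ((-835 + 505*(-578)) - 2566074)/(-3460562 + (743 - 35*(-7) - 1413)) = ((-835 - 291890) - 2566074)/(-3460562 + (743 + 245 - 1413)) = (-292725 - 2566074)/(-3460562 - 425) = -2858799/(-3460987) = -2858799*(-1/3460987) = 2858799/3460987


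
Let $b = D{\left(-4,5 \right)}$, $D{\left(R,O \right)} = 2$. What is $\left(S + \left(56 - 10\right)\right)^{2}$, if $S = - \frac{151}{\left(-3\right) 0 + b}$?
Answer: $\frac{3481}{4} \approx 870.25$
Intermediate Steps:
$b = 2$
$S = - \frac{151}{2}$ ($S = - \frac{151}{\left(-3\right) 0 + 2} = - \frac{151}{0 + 2} = - \frac{151}{2} \approx -75.5$)
$\left(S + \left(56 - 10\right)\right)^{2} = \left(- \frac{151}{2} + \left(56 - 10\right)\right)^{2} = \left(- \frac{151}{2} + 46\right)^{2} = \left(- \frac{59}{2}\right)^{2} = \frac{3481}{4}$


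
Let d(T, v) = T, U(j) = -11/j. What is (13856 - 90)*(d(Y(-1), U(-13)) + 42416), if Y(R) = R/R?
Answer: 583912422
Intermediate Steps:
Y(R) = 1
(13856 - 90)*(d(Y(-1), U(-13)) + 42416) = (13856 - 90)*(1 + 42416) = 13766*42417 = 583912422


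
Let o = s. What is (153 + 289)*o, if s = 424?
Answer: 187408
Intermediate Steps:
o = 424
(153 + 289)*o = (153 + 289)*424 = 442*424 = 187408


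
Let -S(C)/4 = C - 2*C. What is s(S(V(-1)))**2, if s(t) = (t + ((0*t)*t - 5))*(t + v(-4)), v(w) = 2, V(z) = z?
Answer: 324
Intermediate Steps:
S(C) = 4*C (S(C) = -4*(C - 2*C) = -(-4)*C = 4*C)
s(t) = (-5 + t)*(2 + t) (s(t) = (t + ((0*t)*t - 5))*(t + 2) = (t + (0*t - 5))*(2 + t) = (t + (0 - 5))*(2 + t) = (t - 5)*(2 + t) = (-5 + t)*(2 + t))
s(S(V(-1)))**2 = (-10 + (4*(-1))**2 - 12*(-1))**2 = (-10 + (-4)**2 - 3*(-4))**2 = (-10 + 16 + 12)**2 = 18**2 = 324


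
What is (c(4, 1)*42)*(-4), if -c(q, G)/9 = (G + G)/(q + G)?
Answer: 3024/5 ≈ 604.80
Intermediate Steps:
c(q, G) = -18*G/(G + q) (c(q, G) = -9*(G + G)/(q + G) = -9*2*G/(G + q) = -18*G/(G + q))
(c(4, 1)*42)*(-4) = (-18*1/(1 + 4)*42)*(-4) = (-18*1/5*42)*(-4) = (-18*1*⅕*42)*(-4) = -18/5*42*(-4) = -756/5*(-4) = 3024/5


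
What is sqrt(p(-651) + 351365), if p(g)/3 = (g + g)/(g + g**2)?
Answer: sqrt(1484517086)/65 ≈ 592.76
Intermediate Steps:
p(g) = 6*g/(g + g**2) (p(g) = 3*((g + g)/(g + g**2)) = 3*((2*g)/(g + g**2)) = 3*(2*g/(g + g**2)) = 6*g/(g + g**2))
sqrt(p(-651) + 351365) = sqrt(6/(1 - 651) + 351365) = sqrt(6/(-650) + 351365) = sqrt(6*(-1/650) + 351365) = sqrt(-3/325 + 351365) = sqrt(114193622/325) = sqrt(1484517086)/65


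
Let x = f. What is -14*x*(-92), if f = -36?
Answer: -46368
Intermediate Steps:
x = -36
-14*x*(-92) = -14*(-36)*(-92) = 504*(-92) = -46368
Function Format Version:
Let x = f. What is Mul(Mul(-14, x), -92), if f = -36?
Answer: -46368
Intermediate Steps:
x = -36
Mul(Mul(-14, x), -92) = Mul(Mul(-14, -36), -92) = Mul(504, -92) = -46368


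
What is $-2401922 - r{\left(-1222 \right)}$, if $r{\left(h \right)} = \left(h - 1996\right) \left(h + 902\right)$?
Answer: $-3431682$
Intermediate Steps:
$r{\left(h \right)} = \left(-1996 + h\right) \left(902 + h\right)$
$-2401922 - r{\left(-1222 \right)} = -2401922 - \left(-1800392 + \left(-1222\right)^{2} - -1336868\right) = -2401922 - \left(-1800392 + 1493284 + 1336868\right) = -2401922 - 1029760 = -3431682$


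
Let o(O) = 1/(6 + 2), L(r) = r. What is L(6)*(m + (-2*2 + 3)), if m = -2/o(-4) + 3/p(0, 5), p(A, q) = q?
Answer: -492/5 ≈ -98.400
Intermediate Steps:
o(O) = 1/8
m = -77/5 (m = -2/1/8 + 3/5 = -2*8 + 3*(1/5) = -16 + 3/5 = -77/5 ≈ -15.400)
L(6)*(m + (-2*2 + 3)) = 6*(-77/5 + (-2*2 + 3)) = 6*(-77/5 + (-4 + 3)) = 6*(-77/5 - 1) = 6*(-82/5) = -492/5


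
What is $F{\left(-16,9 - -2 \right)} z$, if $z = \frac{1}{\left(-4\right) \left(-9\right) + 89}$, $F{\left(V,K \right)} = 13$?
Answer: $\frac{13}{125} \approx 0.104$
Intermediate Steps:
$z = \frac{1}{125}$ ($z = \frac{1}{36 + 89} = \frac{1}{125} \approx 0.008$)
$F{\left(-16,9 - -2 \right)} z = 13 \cdot \frac{1}{125} = \frac{13}{125}$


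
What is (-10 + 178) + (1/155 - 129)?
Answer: 6046/155 ≈ 39.006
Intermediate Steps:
(-10 + 178) + (1/155 - 129) = 168 + (1/155 - 129) = 168 - 19994/155 = 6046/155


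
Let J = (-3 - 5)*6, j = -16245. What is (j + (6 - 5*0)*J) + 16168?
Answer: -365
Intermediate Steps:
J = -48 (J = -8*6 = -48)
(j + (6 - 5*0)*J) + 16168 = (-16245 + (6 - 5*0)*(-48)) + 16168 = (-16245 + (6 + 0)*(-48)) + 16168 = (-16245 + 6*(-48)) + 16168 = (-16245 - 288) + 16168 = -16533 + 16168 = -365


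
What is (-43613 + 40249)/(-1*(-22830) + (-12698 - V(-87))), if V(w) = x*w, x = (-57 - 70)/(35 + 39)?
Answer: -248936/738719 ≈ -0.33698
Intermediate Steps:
x = -127/74 ≈ -1.7162
V(w) = -127*w/74
(-43613 + 40249)/(-1*(-22830) + (-12698 - V(-87))) = (-43613 + 40249)/(-1*(-22830) + (-12698 - (-127)*(-87)/74)) = -3364/(22830 + (-12698 - 1*11049/74)) = -3364/(22830 + (-12698 - 11049/74)) = -3364/(22830 - 950701/74) = -3364/738719/74 = -3364*74/738719 = -248936/738719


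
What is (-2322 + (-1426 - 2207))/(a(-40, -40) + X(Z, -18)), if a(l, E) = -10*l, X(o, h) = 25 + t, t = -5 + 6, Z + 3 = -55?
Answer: -1985/142 ≈ -13.979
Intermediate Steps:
Z = -58 (Z = -3 - 55 = -58)
t = 1
X(o, h) = 26 (X(o, h) = 25 + 1 = 26)
(-2322 + (-1426 - 2207))/(a(-40, -40) + X(Z, -18)) = (-2322 + (-1426 - 2207))/(-10*(-40) + 26) = (-2322 - 3633)/(400 + 26) = -5955/426 = -5955*1/426 = -1985/142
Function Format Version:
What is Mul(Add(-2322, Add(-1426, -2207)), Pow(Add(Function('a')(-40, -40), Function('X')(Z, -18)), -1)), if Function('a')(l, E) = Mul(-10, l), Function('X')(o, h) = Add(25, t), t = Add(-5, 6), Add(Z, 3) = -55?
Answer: Rational(-1985, 142) ≈ -13.979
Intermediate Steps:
Z = -58 (Z = Add(-3, -55) = -58)
t = 1
Function('X')(o, h) = 26 (Function('X')(o, h) = Add(25, 1) = 26)
Mul(Add(-2322, Add(-1426, -2207)), Pow(Add(Function('a')(-40, -40), Function('X')(Z, -18)), -1)) = Mul(Add(-2322, Add(-1426, -2207)), Pow(Add(Mul(-10, -40), 26), -1)) = Mul(Add(-2322, -3633), Pow(Add(400, 26), -1)) = Mul(-5955, Pow(426, -1)) = Mul(-5955, Rational(1, 426)) = Rational(-1985, 142)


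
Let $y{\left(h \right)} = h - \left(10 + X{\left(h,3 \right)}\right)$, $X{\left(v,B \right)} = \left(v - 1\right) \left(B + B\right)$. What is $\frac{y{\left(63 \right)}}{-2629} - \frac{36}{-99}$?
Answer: $\frac{1275}{2629} \approx 0.48498$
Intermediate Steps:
$X{\left(v,B \right)} = 2 B \left(-1 + v\right)$ ($X{\left(v,B \right)} = \left(-1 + v\right) 2 B = 2 B \left(-1 + v\right)$)
$y{\left(h \right)} = -4 - 5 h$ ($y{\left(h \right)} = h - \left(10 + 2 \cdot 3 \left(-1 + h\right)\right) = h - \left(4 + 6 h\right) = -4 - 5 h$)
$\frac{y{\left(63 \right)}}{-2629} - \frac{36}{-99} = \frac{-4 - 315}{-2629} - \frac{36}{-99} = \left(-4 - 315\right) \left(- \frac{1}{2629}\right) - - \frac{4}{11} = \left(-319\right) \left(- \frac{1}{2629}\right) + \frac{4}{11} = \frac{29}{239} + \frac{4}{11} = \frac{1275}{2629}$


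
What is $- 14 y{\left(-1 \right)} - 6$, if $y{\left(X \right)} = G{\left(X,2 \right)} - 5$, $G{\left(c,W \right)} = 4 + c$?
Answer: $22$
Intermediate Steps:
$y{\left(X \right)} = -1 + X$ ($y{\left(X \right)} = \left(4 + X\right) - 5 = -1 + X$)
$- 14 y{\left(-1 \right)} - 6 = - 14 \left(-1 - 1\right) - 6 = \left(-14\right) \left(-2\right) - 6 = 28 - 6 = 22$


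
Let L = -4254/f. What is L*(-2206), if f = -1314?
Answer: -1564054/219 ≈ -7141.8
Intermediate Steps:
L = 709/219 (L = -4254/(-1314) = -4254*(-1/1314) = 709/219 ≈ 3.2374)
L*(-2206) = (709/219)*(-2206) = -1564054/219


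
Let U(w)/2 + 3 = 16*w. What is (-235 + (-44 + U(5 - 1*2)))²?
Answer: 35721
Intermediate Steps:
U(w) = -6 + 32*w (U(w) = -6 + 2*(16*w) = -6 + 32*w)
(-235 + (-44 + U(5 - 1*2)))² = (-235 + (-44 + (-6 + 32*(5 - 1*2))))² = (-235 + (-44 + (-6 + 32*(5 - 2))))² = (-235 + (-44 + (-6 + 32*3)))² = (-235 + (-44 + (-6 + 96)))² = (-235 + (-44 + 90))² = (-235 + 46)² = (-189)² = 35721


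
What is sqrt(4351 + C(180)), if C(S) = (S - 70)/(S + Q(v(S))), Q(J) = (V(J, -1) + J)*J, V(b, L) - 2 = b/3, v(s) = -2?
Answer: sqrt(20121829)/68 ≈ 65.967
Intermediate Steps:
V(b, L) = 2 + b/3
Q(J) = J*(2 + 4*J/3) (Q(J) = ((2 + J/3) + J)*J = (2 + 4*J/3)*J = J*(2 + 4*J/3))
C(S) = (-70 + S)/(4/3 + S) (C(S) = (S - 70)/(S + (2/3)*(-2)*(3 + 2*(-2))) = (-70 + S)/(S + (2/3)*(-2)*(3 - 4)) = (-70 + S)/(S + (2/3)*(-2)*(-1)) = (-70 + S)/(S + 4/3) = (-70 + S)/(4/3 + S))
sqrt(4351 + C(180)) = sqrt(4351 + 3*(-70 + 180)/(4 + 3*180)) = sqrt(4351 + 3*110/(4 + 540)) = sqrt(4351 + 3*110/544) = sqrt(4351 + 3*(1/544)*110) = sqrt(4351 + 165/272) = sqrt(1183637/272) = sqrt(20121829)/68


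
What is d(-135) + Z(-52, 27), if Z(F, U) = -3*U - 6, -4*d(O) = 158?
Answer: -253/2 ≈ -126.50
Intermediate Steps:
d(O) = -79/2 (d(O) = -¼*158 = -79/2)
Z(F, U) = -6 - 3*U
d(-135) + Z(-52, 27) = -79/2 + (-6 - 3*27) = -79/2 + (-6 - 81) = -79/2 - 87 = -253/2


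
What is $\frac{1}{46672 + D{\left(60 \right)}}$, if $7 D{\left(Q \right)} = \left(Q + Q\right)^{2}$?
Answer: $\frac{7}{341104} \approx 2.0522 \cdot 10^{-5}$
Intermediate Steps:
$D{\left(Q \right)} = \frac{4 Q^{2}}{7}$ ($D{\left(Q \right)} = \frac{\left(Q + Q\right)^{2}}{7} = \frac{\left(2 Q\right)^{2}}{7} = \frac{4 Q^{2}}{7}$)
$\frac{1}{46672 + D{\left(60 \right)}} = \frac{1}{46672 + \frac{4 \cdot 60^{2}}{7}} = \frac{1}{46672 + \frac{4}{7} \cdot 3600} = \frac{1}{46672 + \frac{14400}{7}} = \frac{1}{\frac{341104}{7}} = \frac{7}{341104}$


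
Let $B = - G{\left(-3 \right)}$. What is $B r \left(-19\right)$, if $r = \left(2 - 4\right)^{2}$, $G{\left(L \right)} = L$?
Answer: $-228$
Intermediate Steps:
$B = 3$ ($B = \left(-1\right) \left(-3\right) = 3$)
$r = 4$ ($r = \left(-2\right)^{2} = 4$)
$B r \left(-19\right) = 3 \cdot 4 \left(-19\right) = 12 \left(-19\right) = -228$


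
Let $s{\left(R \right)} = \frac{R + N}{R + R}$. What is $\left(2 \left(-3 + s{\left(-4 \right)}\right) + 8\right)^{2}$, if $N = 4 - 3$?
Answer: $\frac{121}{16} \approx 7.5625$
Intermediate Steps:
$N = 1$
$s{\left(R \right)} = \frac{1 + R}{2 R}$ ($s{\left(R \right)} = \frac{R + 1}{R + R} = \frac{1 + R}{2 R}$)
$\left(2 \left(-3 + s{\left(-4 \right)}\right) + 8\right)^{2} = \left(2 \left(-3 + \frac{1 - 4}{2 \left(-4\right)}\right) + 8\right)^{2} = \left(2 \left(-3 + \frac{1}{2} \left(- \frac{1}{4}\right) \left(-3\right)\right) + 8\right)^{2} = \left(2 \left(-3 + \frac{3}{8}\right) + 8\right)^{2} = \left(2 \left(- \frac{21}{8}\right) + 8\right)^{2} = \left(- \frac{21}{4} + 8\right)^{2} = \left(\frac{11}{4}\right)^{2} = \frac{121}{16}$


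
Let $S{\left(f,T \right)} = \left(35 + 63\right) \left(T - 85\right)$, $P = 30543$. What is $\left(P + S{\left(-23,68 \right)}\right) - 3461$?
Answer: $25416$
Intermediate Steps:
$S{\left(f,T \right)} = -8330 + 98 T$ ($S{\left(f,T \right)} = 98 \left(-85 + T\right) = -8330 + 98 T$)
$\left(P + S{\left(-23,68 \right)}\right) - 3461 = \left(30543 + \left(-8330 + 98 \cdot 68\right)\right) - 3461 = \left(30543 + \left(-8330 + 6664\right)\right) - 3461 = \left(30543 - 1666\right) - 3461 = 28877 - 3461 = 25416$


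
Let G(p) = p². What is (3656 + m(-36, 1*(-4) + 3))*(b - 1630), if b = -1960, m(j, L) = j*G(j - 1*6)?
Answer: 214854320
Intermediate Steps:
m(j, L) = j*(-6 + j)² (m(j, L) = j*(j - 1*6)² = j*(j - 6)² = j*(-6 + j)²)
(3656 + m(-36, 1*(-4) + 3))*(b - 1630) = (3656 - 36*(-6 - 36)²)*(-1960 - 1630) = (3656 - 36*(-42)²)*(-3590) = (3656 - 36*1764)*(-3590) = (3656 - 63504)*(-3590) = -59848*(-3590) = 214854320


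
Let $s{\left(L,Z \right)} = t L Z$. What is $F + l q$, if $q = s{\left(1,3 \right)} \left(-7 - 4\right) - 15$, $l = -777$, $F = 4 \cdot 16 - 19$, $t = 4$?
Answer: $114264$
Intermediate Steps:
$F = 45$ ($F = 64 - 19 = 45$)
$s{\left(L,Z \right)} = 4 L Z$
$q = -147$ ($q = 4 \cdot 1 \cdot 3 \left(-7 - 4\right) - 15 = 12 \left(-7 - 4\right) - 15 = 12 \left(-11\right) - 15 = -132 - 15 = -147$)
$F + l q = 45 - -114219 = 45 + 114219 = 114264$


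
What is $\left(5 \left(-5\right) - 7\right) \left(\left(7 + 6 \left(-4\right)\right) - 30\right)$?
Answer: $1504$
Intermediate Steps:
$\left(5 \left(-5\right) - 7\right) \left(\left(7 + 6 \left(-4\right)\right) - 30\right) = \left(-25 - 7\right) \left(\left(7 - 24\right) - 30\right) = \left(-25 - 7\right) \left(-17 - 30\right) = \left(-32\right) \left(-47\right) = 1504$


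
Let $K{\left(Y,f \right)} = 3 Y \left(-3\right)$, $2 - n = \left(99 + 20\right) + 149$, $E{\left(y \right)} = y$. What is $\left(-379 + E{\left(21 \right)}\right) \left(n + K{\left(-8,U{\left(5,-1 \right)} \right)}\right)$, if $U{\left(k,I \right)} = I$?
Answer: $69452$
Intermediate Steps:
$n = -266$ ($n = 2 - \left(\left(99 + 20\right) + 149\right) = 2 - \left(119 + 149\right) = 2 - 268 = -266$)
$K{\left(Y,f \right)} = - 9 Y$
$\left(-379 + E{\left(21 \right)}\right) \left(n + K{\left(-8,U{\left(5,-1 \right)} \right)}\right) = \left(-379 + 21\right) \left(-266 - -72\right) = - 358 \left(-266 + 72\right) = \left(-358\right) \left(-194\right) = 69452$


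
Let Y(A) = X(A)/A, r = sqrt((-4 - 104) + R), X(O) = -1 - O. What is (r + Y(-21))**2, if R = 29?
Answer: (20 - 21*I*sqrt(79))**2/441 ≈ -78.093 - 16.93*I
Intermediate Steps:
r = I*sqrt(79) (r = sqrt((-4 - 104) + 29) = sqrt(-108 + 29) = sqrt(-79) = I*sqrt(79) ≈ 8.8882*I)
Y(A) = (-1 - A)/A
(r + Y(-21))**2 = (I*sqrt(79) + (-1 - 1*(-21))/(-21))**2 = (I*sqrt(79) - (-1 + 21)/21)**2 = (I*sqrt(79) - 1/21*20)**2 = (I*sqrt(79) - 20/21)**2 = (-20/21 + I*sqrt(79))**2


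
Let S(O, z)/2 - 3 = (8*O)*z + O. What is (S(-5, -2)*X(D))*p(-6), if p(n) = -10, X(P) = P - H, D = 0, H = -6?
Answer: -9360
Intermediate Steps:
S(O, z) = 6 + 2*O + 16*O*z (S(O, z) = 6 + 2*((8*O)*z + O) = 6 + 2*(8*O*z + O) = 6 + 2*(O + 8*O*z) = 6 + (2*O + 16*O*z) = 6 + 2*O + 16*O*z)
X(P) = 6 + P (X(P) = P - 1*(-6) = P + 6 = 6 + P)
(S(-5, -2)*X(D))*p(-6) = ((6 + 2*(-5) + 16*(-5)*(-2))*(6 + 0))*(-10) = ((6 - 10 + 160)*6)*(-10) = (156*6)*(-10) = 936*(-10) = -9360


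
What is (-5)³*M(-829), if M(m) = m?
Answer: 103625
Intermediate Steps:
(-5)³*M(-829) = (-5)³*(-829) = -125*(-829) = 103625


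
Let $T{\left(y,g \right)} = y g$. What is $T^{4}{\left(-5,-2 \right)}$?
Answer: $10000$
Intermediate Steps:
$T{\left(y,g \right)} = g y$
$T^{4}{\left(-5,-2 \right)} = \left(\left(-2\right) \left(-5\right)\right)^{4} = 10^{4} = 10000$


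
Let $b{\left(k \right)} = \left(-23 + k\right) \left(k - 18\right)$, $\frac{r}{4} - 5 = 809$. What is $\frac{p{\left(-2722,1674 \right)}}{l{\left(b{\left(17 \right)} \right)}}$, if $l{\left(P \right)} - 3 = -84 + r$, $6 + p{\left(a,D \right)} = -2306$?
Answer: $- \frac{2312}{3175} \approx -0.72819$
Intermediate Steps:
$r = 3256$ ($r = 20 + 4 \cdot 809 = 20 + 3236 = 3256$)
$b{\left(k \right)} = \left(-23 + k\right) \left(-18 + k\right)$
$p{\left(a,D \right)} = -2312$ ($p{\left(a,D \right)} = -6 - 2306 = -2312$)
$l{\left(P \right)} = 3175$ ($l{\left(P \right)} = 3 + \left(-84 + 3256\right) = 3 + 3172 = 3175$)
$\frac{p{\left(-2722,1674 \right)}}{l{\left(b{\left(17 \right)} \right)}} = - \frac{2312}{3175}$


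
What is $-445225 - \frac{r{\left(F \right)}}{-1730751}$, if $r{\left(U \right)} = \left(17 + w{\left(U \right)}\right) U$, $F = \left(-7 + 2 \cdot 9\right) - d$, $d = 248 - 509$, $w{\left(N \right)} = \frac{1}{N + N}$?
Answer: $- \frac{513715739567}{1153834} \approx -4.4523 \cdot 10^{5}$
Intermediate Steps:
$w{\left(N \right)} = \frac{1}{2 N}$
$d = -261$ ($d = 248 - 509 = -261$)
$F = 272$ ($F = \left(-7 + 2 \cdot 9\right) - -261 = \left(-7 + 18\right) + 261 = 11 + 261 = 272$)
$r{\left(U \right)} = U \left(17 + \frac{1}{2 U}\right)$ ($r{\left(U \right)} = \left(17 + \frac{1}{2 U}\right) U = U \left(17 + \frac{1}{2 U}\right)$)
$-445225 - \frac{r{\left(F \right)}}{-1730751} = -445225 - \frac{\frac{1}{2} + 17 \cdot 272}{-1730751} = -445225 - \left(\frac{1}{2} + 4624\right) \left(- \frac{1}{1730751}\right) = -445225 - \frac{9249}{2} \left(- \frac{1}{1730751}\right) = -445225 - - \frac{3083}{1153834} = -445225 + \frac{3083}{1153834} = - \frac{513715739567}{1153834}$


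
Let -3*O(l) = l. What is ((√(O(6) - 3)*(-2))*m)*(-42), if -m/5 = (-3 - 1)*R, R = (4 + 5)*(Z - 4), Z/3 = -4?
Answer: -241920*I*√5 ≈ -5.4095e+5*I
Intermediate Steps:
Z = -12 (Z = 3*(-4) = -12)
O(l) = -l/3
R = -144 (R = (4 + 5)*(-12 - 4) = 9*(-16) = -144)
m = -2880 (m = -5*(-3 - 1)*(-144) = -(-20)*(-144) = -5*576 = -2880)
((√(O(6) - 3)*(-2))*m)*(-42) = ((√(-⅓*6 - 3)*(-2))*(-2880))*(-42) = ((√(-2 - 3)*(-2))*(-2880))*(-42) = ((√(-5)*(-2))*(-2880))*(-42) = (((I*√5)*(-2))*(-2880))*(-42) = (-2*I*√5*(-2880))*(-42) = (5760*I*√5)*(-42) = -241920*I*√5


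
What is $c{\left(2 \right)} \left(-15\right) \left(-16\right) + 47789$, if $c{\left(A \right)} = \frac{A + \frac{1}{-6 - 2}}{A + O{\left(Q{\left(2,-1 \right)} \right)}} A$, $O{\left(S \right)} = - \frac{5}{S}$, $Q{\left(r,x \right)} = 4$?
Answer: $48989$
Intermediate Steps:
$c{\left(A \right)} = \frac{A \left(- \frac{1}{8} + A\right)}{- \frac{5}{4} + A}$ ($c{\left(A \right)} = \frac{A + \frac{1}{-6 - 2}}{A - \frac{5}{4}} A = \frac{A + \frac{1}{-8}}{A - \frac{5}{4}} A = \frac{A - \frac{1}{8}}{A - \frac{5}{4}} A = \frac{- \frac{1}{8} + A}{- \frac{5}{4} + A} A = \frac{A \left(- \frac{1}{8} + A\right)}{- \frac{5}{4} + A}$)
$c{\left(2 \right)} \left(-15\right) \left(-16\right) + 47789 = \frac{1}{2} \cdot 2 \frac{1}{-5 + 4 \cdot 2} \left(-1 + 8 \cdot 2\right) \left(-15\right) \left(-16\right) + 47789 = \frac{1}{2} \cdot 2 \frac{1}{-5 + 8} \left(-1 + 16\right) \left(-15\right) \left(-16\right) + 47789 = \frac{1}{2} \cdot 2 \cdot \frac{1}{3} \cdot 15 \left(-15\right) \left(-16\right) + 47789 = 5 \left(-15\right) \left(-16\right) + 47789 = \left(-75\right) \left(-16\right) + 47789 = 1200 + 47789 = 48989$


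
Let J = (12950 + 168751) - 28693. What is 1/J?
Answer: 1/153008 ≈ 6.5356e-6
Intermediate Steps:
J = 153008 (J = 181701 - 28693 = 153008)
1/J = 1/153008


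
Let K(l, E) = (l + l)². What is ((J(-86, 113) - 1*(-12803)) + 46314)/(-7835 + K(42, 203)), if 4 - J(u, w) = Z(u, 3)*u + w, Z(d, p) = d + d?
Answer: -44216/779 ≈ -56.760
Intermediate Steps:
Z(d, p) = 2*d
J(u, w) = 4 - w - 2*u² (J(u, w) = 4 - ((2*u)*u + w) = 4 - (2*u² + w) = 4 - (w + 2*u²) = 4 + (-w - 2*u²) = 4 - w - 2*u²)
K(l, E) = 4*l² (K(l, E) = (2*l)² = 4*l²)
((J(-86, 113) - 1*(-12803)) + 46314)/(-7835 + K(42, 203)) = (((4 - 1*113 - 2*(-86)²) - 1*(-12803)) + 46314)/(-7835 + 4*42²) = (((4 - 113 - 2*7396) + 12803) + 46314)/(-7835 + 4*1764) = (((4 - 113 - 14792) + 12803) + 46314)/(-7835 + 7056) = ((-14901 + 12803) + 46314)/(-779) = (-2098 + 46314)*(-1/779) = 44216*(-1/779) = -44216/779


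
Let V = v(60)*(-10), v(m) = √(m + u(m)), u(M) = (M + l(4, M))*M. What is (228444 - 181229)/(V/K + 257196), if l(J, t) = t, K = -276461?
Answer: 77344726338101668495/421322762580840704728 - 717920836325*√15/1263968287742522114184 ≈ 0.18358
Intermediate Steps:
u(M) = 2*M² (u(M) = (M + M)*M = (2*M)*M = 2*M²)
v(m) = √(m + 2*m²)
V = -220*√15 (V = √(60*(1 + 2*60))*(-10) = √(60*(1 + 120))*(-10) = √(60*121)*(-10) = √7260*(-10) = (22*√15)*(-10) = -220*√15 ≈ -852.06)
(228444 - 181229)/(V/K + 257196) = (228444 - 181229)/(-220*√15/(-276461) + 257196) = 47215/(-220*√15*(-1/276461) + 257196) = 47215/(220*√15/276461 + 257196) = 47215/(257196 + 220*√15/276461)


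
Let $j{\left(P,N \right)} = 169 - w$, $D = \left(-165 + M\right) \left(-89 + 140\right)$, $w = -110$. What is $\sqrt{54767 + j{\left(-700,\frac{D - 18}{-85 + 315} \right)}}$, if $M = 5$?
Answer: $\sqrt{55046} \approx 234.62$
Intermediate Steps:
$D = -8160$ ($D = \left(-165 + 5\right) \left(-89 + 140\right) = \left(-160\right) 51 = -8160$)
$j{\left(P,N \right)} = 279$ ($j{\left(P,N \right)} = 169 - -110 = 169 + 110 = 279$)
$\sqrt{54767 + j{\left(-700,\frac{D - 18}{-85 + 315} \right)}} = \sqrt{54767 + 279} = \sqrt{55046}$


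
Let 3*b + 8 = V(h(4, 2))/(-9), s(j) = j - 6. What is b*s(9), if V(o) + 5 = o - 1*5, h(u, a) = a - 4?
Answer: -20/3 ≈ -6.6667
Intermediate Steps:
h(u, a) = -4 + a
s(j) = -6 + j
V(o) = -10 + o (V(o) = -5 + (o - 1*5) = -5 + (o - 5) = -5 + (-5 + o) = -10 + o)
b = -20/9 (b = -8/3 + ((-10 + (-4 + 2))/(-9))/3 = -8/3 + ((-10 - 2)*(-1/9))/3 = -8/3 + (-12*(-1/9))/3 = -8/3 + (1/3)*(4/3) = -8/3 + 4/9 = -20/9 ≈ -2.2222)
b*s(9) = -20*(-6 + 9)/9 = -20/9*3 = -20/3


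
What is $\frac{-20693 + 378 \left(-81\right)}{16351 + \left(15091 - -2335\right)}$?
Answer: $- \frac{51311}{33777} \approx -1.5191$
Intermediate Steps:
$\frac{-20693 + 378 \left(-81\right)}{16351 + \left(15091 - -2335\right)} = \frac{-20693 - 30618}{16351 + \left(15091 + 2335\right)} = - \frac{51311}{16351 + 17426} = - \frac{51311}{33777}$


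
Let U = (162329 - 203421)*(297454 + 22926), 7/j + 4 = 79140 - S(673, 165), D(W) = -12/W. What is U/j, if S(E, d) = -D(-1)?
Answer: -1041987769974080/7 ≈ -1.4886e+14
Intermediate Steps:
S(E, d) = -12 (S(E, d) = -(-12)/(-1) = -(-12)*(-1) = -1*12 = -12)
j = 7/79148 (j = 7/(-4 + (79140 - 1*(-12))) = 7/(-4 + (79140 + 12)) = 7/(-4 + 79152) = 7/79148 ≈ 8.8442e-5)
U = -13165054960 (U = -41092*320380 = -13165054960)
U/j = -13165054960/7/79148 = -13165054960*79148/7 = -1041987769974080/7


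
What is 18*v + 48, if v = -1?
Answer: 30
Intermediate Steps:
18*v + 48 = 18*(-1) + 48 = -18 + 48 = 30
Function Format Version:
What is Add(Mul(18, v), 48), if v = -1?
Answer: 30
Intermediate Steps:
Add(Mul(18, v), 48) = Add(Mul(18, -1), 48) = Add(-18, 48) = 30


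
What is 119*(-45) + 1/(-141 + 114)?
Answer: -144586/27 ≈ -5355.0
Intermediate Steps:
119*(-45) + 1/(-141 + 114) = -5355 + 1/(-27) = -5355 - 1/27 = -144586/27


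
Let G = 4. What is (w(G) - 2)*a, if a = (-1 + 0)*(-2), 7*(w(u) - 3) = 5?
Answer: 24/7 ≈ 3.4286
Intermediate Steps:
w(u) = 26/7 (w(u) = 3 + (⅐)*5 = 3 + 5/7 = 26/7)
a = 2 (a = -1*(-2) = 2)
(w(G) - 2)*a = (26/7 - 2)*2 = (12/7)*2 = 24/7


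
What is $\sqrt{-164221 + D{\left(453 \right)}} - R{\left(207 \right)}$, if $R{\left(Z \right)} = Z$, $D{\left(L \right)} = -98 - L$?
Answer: $-207 + 6 i \sqrt{4577} \approx -207.0 + 405.92 i$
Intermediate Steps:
$\sqrt{-164221 + D{\left(453 \right)}} - R{\left(207 \right)} = \sqrt{-164221 - 551} - 207 = \sqrt{-164772} - 207 = 6 i \sqrt{4577} - 207 = -207 + 6 i \sqrt{4577}$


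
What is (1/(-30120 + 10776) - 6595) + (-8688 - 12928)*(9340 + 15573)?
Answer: -10417247002033/19344 ≈ -5.3853e+8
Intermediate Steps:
(1/(-30120 + 10776) - 6595) + (-8688 - 12928)*(9340 + 15573) = (1/(-19344) - 6595) - 21616*24913 = (-1/19344 - 6595) - 538519408 = -127573681/19344 - 538519408 = -10417247002033/19344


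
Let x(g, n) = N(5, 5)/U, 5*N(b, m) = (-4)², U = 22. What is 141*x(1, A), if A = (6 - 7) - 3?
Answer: 1128/55 ≈ 20.509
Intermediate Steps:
N(b, m) = 16/5 (N(b, m) = (⅕)*(-4)² = (⅕)*16 = 16/5)
A = -4 (A = -1 - 3 = -4)
x(g, n) = 8/55 (x(g, n) = (16/5)/22 = (16/5)*(1/22) = 8/55)
141*x(1, A) = 141*(8/55) = 1128/55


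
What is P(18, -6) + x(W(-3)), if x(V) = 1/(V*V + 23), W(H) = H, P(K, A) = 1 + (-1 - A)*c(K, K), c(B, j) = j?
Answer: 2913/32 ≈ 91.031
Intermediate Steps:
P(K, A) = 1 + K*(-1 - A) (P(K, A) = 1 + (-1 - A)*K = 1 + K*(-1 - A))
x(V) = 1/(23 + V²) (x(V) = 1/(V² + 23) = 1/(23 + V²))
P(18, -6) + x(W(-3)) = (1 - 1*18 - 1*(-6)*18) + 1/(23 + (-3)²) = (1 - 18 + 108) + 1/(23 + 9) = 91 + 1/32 = 2913/32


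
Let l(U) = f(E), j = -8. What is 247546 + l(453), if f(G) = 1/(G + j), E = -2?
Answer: 2475459/10 ≈ 2.4755e+5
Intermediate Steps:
f(G) = 1/(-8 + G) (f(G) = 1/(G - 8) = 1/(-8 + G))
l(U) = -⅒ (l(U) = 1/(-8 - 2) = 1/(-10) = -⅒)
247546 + l(453) = 247546 - ⅒ = 2475459/10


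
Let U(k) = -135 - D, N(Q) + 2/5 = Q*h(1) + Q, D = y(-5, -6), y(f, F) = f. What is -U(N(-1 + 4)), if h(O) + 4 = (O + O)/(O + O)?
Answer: 130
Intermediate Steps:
h(O) = -3 (h(O) = -4 + (O + O)/(O + O) = -4 + (2*O)/((2*O)) = -4 + (2*O)*(1/(2*O)) = -4 + 1 = -3)
D = -5
N(Q) = -⅖ - 2*Q (N(Q) = -⅖ + (Q*(-3) + Q) = -⅖ + (-3*Q + Q) = -⅖ - 2*Q)
U(k) = -130 (U(k) = -135 - 1*(-5) = -135 + 5 = -130)
-U(N(-1 + 4)) = -1*(-130) = 130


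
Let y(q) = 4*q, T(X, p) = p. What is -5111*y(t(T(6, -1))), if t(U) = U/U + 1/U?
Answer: 0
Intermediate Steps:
t(U) = 1 + 1/U
-5111*y(t(T(6, -1))) = -20444*(1 - 1)/(-1) = -20444*(-1*0) = -20444*0 = -5111*0 = 0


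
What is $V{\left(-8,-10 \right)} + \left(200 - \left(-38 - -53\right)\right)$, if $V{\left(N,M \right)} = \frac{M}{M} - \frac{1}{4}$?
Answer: $\frac{743}{4} \approx 185.75$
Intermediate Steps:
$V{\left(N,M \right)} = \frac{3}{4}$ ($V{\left(N,M \right)} = 1 - \frac{1}{4} = \frac{3}{4}$)
$V{\left(-8,-10 \right)} + \left(200 - \left(-38 - -53\right)\right) = \frac{3}{4} + \left(200 - \left(-38 - -53\right)\right) = \frac{3}{4} + \left(200 - \left(-38 + 53\right)\right) = \frac{3}{4} + \left(200 - 15\right) = \frac{3}{4} + 185 = \frac{743}{4}$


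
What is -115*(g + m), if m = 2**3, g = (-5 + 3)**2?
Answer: -1380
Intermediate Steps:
g = 4 (g = (-2)**2 = 4)
m = 8
-115*(g + m) = -115*(4 + 8) = -115*12 = -1380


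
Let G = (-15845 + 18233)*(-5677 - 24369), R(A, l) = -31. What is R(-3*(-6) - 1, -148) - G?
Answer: 71749817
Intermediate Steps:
G = -71749848 (G = 2388*(-30046) = -71749848)
R(-3*(-6) - 1, -148) - G = -31 - 1*(-71749848) = -31 + 71749848 = 71749817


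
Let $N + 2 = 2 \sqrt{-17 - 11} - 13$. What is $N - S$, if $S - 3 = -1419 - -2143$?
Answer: $-742 + 4 i \sqrt{7} \approx -742.0 + 10.583 i$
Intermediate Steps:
$S = 727$ ($S = 3 - -724 = 3 + \left(-1419 + 2143\right) = 3 + 724 = 727$)
$N = -15 + 4 i \sqrt{7}$ ($N = -2 - \left(13 - 2 \sqrt{-17 - 11}\right) = -2 - \left(13 - 2 \sqrt{-28}\right) = -2 - \left(13 - 2 \cdot 2 i \sqrt{7}\right) = -2 - \left(13 - 4 i \sqrt{7}\right) = -15 + 4 i \sqrt{7} \approx -15.0 + 10.583 i$)
$N - S = \left(-15 + 4 i \sqrt{7}\right) - 727 = -742 + 4 i \sqrt{7}$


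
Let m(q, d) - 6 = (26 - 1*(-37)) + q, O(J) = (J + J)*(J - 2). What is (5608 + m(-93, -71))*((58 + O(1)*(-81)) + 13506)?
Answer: 76645984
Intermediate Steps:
O(J) = 2*J*(-2 + J) (O(J) = (2*J)*(-2 + J) = 2*J*(-2 + J))
m(q, d) = 69 + q (m(q, d) = 6 + ((26 - 1*(-37)) + q) = 6 + ((26 + 37) + q) = 6 + (63 + q) = 69 + q)
(5608 + m(-93, -71))*((58 + O(1)*(-81)) + 13506) = (5608 + (69 - 93))*((58 + (2*1*(-2 + 1))*(-81)) + 13506) = (5608 - 24)*((58 + (2*1*(-1))*(-81)) + 13506) = 5584*((58 - 2*(-81)) + 13506) = 5584*((58 + 162) + 13506) = 5584*(220 + 13506) = 5584*13726 = 76645984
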